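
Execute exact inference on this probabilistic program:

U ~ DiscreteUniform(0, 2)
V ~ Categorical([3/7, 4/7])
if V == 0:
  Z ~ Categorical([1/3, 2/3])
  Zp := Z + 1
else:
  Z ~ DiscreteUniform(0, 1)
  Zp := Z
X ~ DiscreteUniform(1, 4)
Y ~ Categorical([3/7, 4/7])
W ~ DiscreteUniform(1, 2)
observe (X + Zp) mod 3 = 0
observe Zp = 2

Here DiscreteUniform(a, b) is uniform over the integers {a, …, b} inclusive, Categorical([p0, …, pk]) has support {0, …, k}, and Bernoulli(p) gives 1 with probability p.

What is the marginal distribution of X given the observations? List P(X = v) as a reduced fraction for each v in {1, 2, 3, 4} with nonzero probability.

Enumerate traces; 24 have nonzero weight after conditioning:
  (U=0, V=0, Z=1, X=1, Y=0, W=1) weight 1/196
  (U=0, V=0, Z=1, X=1, Y=0, W=2) weight 1/196
  (U=0, V=0, Z=1, X=1, Y=1, W=1) weight 1/147
  (U=0, V=0, Z=1, X=1, Y=1, W=2) weight 1/147
  (U=0, V=0, Z=1, X=4, Y=0, W=1) weight 1/196
  (U=0, V=0, Z=1, X=4, Y=0, W=2) weight 1/196
  (U=0, V=0, Z=1, X=4, Y=1, W=1) weight 1/147
  (U=0, V=0, Z=1, X=4, Y=1, W=2) weight 1/147
  … 16 more
Group by X:
  weight(X=1) = 1/14
  weight(X=4) = 1/14
Total weight = 1/14 + 1/14 = 1/7
P(X=1 | obs) = 1/14 / 1/7 = 1/2
P(X=4 | obs) = 1/14 / 1/7 = 1/2

P(X=1) = 1/2, P(X=4) = 1/2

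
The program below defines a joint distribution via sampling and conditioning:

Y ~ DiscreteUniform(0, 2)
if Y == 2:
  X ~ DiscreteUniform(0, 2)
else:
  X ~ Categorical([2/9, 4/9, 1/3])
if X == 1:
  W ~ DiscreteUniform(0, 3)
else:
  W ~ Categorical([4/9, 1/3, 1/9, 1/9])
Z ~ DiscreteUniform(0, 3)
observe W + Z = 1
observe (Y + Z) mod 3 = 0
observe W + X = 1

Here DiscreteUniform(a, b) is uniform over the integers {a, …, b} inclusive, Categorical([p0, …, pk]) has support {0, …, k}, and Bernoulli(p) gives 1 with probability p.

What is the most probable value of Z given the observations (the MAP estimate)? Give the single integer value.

argmax_v P(Z = v | obs) = 1

Enumerate traces; 2 have nonzero weight after conditioning:
  (Y=0, X=0, W=1, Z=0) weight 1/162
  (Y=2, X=1, W=0, Z=1) weight 1/144
Group by Z:
  weight(Z=0) = 1/162
  weight(Z=1) = 1/144
Total weight = 1/162 + 1/144 = 17/1296
P(Z=0 | obs) = 1/162 / 17/1296 = 8/17
P(Z=1 | obs) = 1/144 / 17/1296 = 9/17
argmax = 1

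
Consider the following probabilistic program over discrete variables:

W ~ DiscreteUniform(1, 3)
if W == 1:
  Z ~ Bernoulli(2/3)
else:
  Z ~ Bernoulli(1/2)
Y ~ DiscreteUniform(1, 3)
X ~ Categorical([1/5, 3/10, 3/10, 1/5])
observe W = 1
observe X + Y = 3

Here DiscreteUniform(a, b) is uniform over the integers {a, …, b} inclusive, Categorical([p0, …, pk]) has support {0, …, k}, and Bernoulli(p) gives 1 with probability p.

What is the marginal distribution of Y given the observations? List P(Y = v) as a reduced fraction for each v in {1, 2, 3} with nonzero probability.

Enumerate traces; 6 have nonzero weight after conditioning:
  (W=1, Z=0, Y=1, X=2) weight 1/90
  (W=1, Z=0, Y=2, X=1) weight 1/90
  (W=1, Z=0, Y=3, X=0) weight 1/135
  (W=1, Z=1, Y=1, X=2) weight 1/45
  (W=1, Z=1, Y=2, X=1) weight 1/45
  (W=1, Z=1, Y=3, X=0) weight 2/135
Group by Y:
  weight(Y=1) = 1/30
  weight(Y=2) = 1/30
  weight(Y=3) = 1/45
Total weight = 1/30 + 1/30 + 1/45 = 4/45
P(Y=1 | obs) = 1/30 / 4/45 = 3/8
P(Y=2 | obs) = 1/30 / 4/45 = 3/8
P(Y=3 | obs) = 1/45 / 4/45 = 1/4

P(Y=1) = 3/8, P(Y=2) = 3/8, P(Y=3) = 1/4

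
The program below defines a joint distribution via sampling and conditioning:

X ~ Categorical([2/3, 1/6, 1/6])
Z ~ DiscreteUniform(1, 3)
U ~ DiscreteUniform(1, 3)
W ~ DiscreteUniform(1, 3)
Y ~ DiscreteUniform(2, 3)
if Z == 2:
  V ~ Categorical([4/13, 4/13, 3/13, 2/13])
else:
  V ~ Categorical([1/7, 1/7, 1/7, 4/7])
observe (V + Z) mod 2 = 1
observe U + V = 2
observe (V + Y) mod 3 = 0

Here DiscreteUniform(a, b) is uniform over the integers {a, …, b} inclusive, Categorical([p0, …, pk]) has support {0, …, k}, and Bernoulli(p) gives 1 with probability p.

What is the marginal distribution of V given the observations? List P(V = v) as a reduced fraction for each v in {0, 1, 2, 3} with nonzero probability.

P(V=0) = 13/27, P(V=1) = 14/27

Enumerate traces; 27 have nonzero weight after conditioning:
  (X=0, Z=1, U=2, W=1, Y=3, V=0) weight 1/567
  (X=0, Z=1, U=2, W=2, Y=3, V=0) weight 1/567
  (X=0, Z=1, U=2, W=3, Y=3, V=0) weight 1/567
  (X=0, Z=2, U=1, W=1, Y=2, V=1) weight 4/1053
  (X=0, Z=2, U=1, W=2, Y=2, V=1) weight 4/1053
  (X=0, Z=2, U=1, W=3, Y=2, V=1) weight 4/1053
  (X=0, Z=3, U=2, W=1, Y=3, V=0) weight 1/567
  (X=0, Z=3, U=2, W=2, Y=3, V=0) weight 1/567
  … 19 more
Group by V:
  weight(V=0) = 1/63
  weight(V=1) = 2/117
Total weight = 1/63 + 2/117 = 3/91
P(V=0 | obs) = 1/63 / 3/91 = 13/27
P(V=1 | obs) = 2/117 / 3/91 = 14/27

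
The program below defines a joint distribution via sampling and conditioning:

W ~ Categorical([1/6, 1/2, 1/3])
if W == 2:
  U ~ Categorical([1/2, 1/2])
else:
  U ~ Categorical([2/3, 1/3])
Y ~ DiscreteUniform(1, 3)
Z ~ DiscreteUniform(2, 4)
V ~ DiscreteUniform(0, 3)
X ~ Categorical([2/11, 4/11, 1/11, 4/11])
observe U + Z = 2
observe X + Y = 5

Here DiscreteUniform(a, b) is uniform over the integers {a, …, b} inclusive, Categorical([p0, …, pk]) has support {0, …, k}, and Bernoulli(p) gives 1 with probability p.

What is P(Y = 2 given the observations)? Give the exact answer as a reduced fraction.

P(Y = 2 | obs) = 4/5

Enumerate traces; 24 have nonzero weight after conditioning:
  (W=0, U=0, Y=2, Z=2, V=0, X=3) weight 1/891
  (W=0, U=0, Y=2, Z=2, V=1, X=3) weight 1/891
  (W=0, U=0, Y=2, Z=2, V=2, X=3) weight 1/891
  (W=0, U=0, Y=2, Z=2, V=3, X=3) weight 1/891
  (W=0, U=0, Y=3, Z=2, V=0, X=2) weight 1/3564
  (W=0, U=0, Y=3, Z=2, V=1, X=2) weight 1/3564
  (W=0, U=0, Y=3, Z=2, V=2, X=2) weight 1/3564
  (W=0, U=0, Y=3, Z=2, V=3, X=2) weight 1/3564
  … 16 more
Group by Y:
  weight(Y=2) = 2/81
  weight(Y=3) = 1/162
Total weight = 2/81 + 1/162 = 5/162
P(Y=2 | obs) = 2/81 / 5/162 = 4/5
P(Y=3 | obs) = 1/162 / 5/162 = 1/5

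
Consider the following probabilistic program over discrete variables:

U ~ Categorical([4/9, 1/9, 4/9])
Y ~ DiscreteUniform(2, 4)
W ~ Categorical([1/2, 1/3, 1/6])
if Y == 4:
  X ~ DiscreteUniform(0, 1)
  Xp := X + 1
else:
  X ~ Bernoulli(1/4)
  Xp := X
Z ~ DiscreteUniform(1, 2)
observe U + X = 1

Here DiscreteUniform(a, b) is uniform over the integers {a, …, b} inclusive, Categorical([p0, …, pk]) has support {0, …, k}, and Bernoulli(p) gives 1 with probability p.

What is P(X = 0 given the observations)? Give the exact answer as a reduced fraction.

P(X = 0 | obs) = 1/3

Enumerate traces; 36 have nonzero weight after conditioning:
  (U=0, Y=2, W=0, X=1, Z=1) weight 1/108
  (U=0, Y=2, W=0, X=1, Z=2) weight 1/108
  (U=0, Y=2, W=1, X=1, Z=1) weight 1/162
  (U=0, Y=2, W=1, X=1, Z=2) weight 1/162
  (U=0, Y=2, W=2, X=1, Z=1) weight 1/324
  (U=0, Y=2, W=2, X=1, Z=2) weight 1/324
  (U=0, Y=3, W=0, X=1, Z=1) weight 1/108
  (U=0, Y=3, W=0, X=1, Z=2) weight 1/108
  (U=1, Y=2, W=0, X=0, Z=1) weight 1/144
  … 27 more
Group by X:
  weight(X=0) = 2/27
  weight(X=1) = 4/27
Total weight = 2/27 + 4/27 = 2/9
P(X=0 | obs) = 2/27 / 2/9 = 1/3
P(X=1 | obs) = 4/27 / 2/9 = 2/3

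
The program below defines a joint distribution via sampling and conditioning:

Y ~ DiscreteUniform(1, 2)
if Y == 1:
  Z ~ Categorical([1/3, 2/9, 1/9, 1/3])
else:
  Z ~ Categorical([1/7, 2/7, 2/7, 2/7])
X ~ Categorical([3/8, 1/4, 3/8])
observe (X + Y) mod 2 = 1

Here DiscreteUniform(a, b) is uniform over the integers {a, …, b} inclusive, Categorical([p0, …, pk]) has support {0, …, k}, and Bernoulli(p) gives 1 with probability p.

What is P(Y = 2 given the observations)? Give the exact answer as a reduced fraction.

P(Y = 2 | obs) = 1/4

Enumerate traces; 12 have nonzero weight after conditioning:
  (Y=1, Z=0, X=0) weight 1/16
  (Y=1, Z=0, X=2) weight 1/16
  (Y=1, Z=1, X=0) weight 1/24
  (Y=1, Z=1, X=2) weight 1/24
  (Y=1, Z=2, X=0) weight 1/48
  (Y=1, Z=2, X=2) weight 1/48
  (Y=1, Z=3, X=0) weight 1/16
  (Y=1, Z=3, X=2) weight 1/16
  (Y=2, Z=0, X=1) weight 1/56
  … 3 more
Group by Y:
  weight(Y=1) = 3/8
  weight(Y=2) = 1/8
Total weight = 3/8 + 1/8 = 1/2
P(Y=1 | obs) = 3/8 / 1/2 = 3/4
P(Y=2 | obs) = 1/8 / 1/2 = 1/4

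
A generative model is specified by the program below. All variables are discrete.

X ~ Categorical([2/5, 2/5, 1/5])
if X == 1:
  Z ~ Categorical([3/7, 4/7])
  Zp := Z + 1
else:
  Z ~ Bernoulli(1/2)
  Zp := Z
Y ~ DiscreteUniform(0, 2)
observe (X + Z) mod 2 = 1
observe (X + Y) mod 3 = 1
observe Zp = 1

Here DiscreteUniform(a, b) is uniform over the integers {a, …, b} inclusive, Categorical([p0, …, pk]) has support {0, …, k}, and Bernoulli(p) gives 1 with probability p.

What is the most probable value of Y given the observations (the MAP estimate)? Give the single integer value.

argmax_v P(Y = v | obs) = 1

Enumerate traces; 3 have nonzero weight after conditioning:
  (X=0, Z=1, Y=1) weight 1/15
  (X=1, Z=0, Y=0) weight 2/35
  (X=2, Z=1, Y=2) weight 1/30
Group by Y:
  weight(Y=0) = 2/35
  weight(Y=1) = 1/15
  weight(Y=2) = 1/30
Total weight = 2/35 + 1/15 + 1/30 = 11/70
P(Y=0 | obs) = 2/35 / 11/70 = 4/11
P(Y=1 | obs) = 1/15 / 11/70 = 14/33
P(Y=2 | obs) = 1/30 / 11/70 = 7/33
argmax = 1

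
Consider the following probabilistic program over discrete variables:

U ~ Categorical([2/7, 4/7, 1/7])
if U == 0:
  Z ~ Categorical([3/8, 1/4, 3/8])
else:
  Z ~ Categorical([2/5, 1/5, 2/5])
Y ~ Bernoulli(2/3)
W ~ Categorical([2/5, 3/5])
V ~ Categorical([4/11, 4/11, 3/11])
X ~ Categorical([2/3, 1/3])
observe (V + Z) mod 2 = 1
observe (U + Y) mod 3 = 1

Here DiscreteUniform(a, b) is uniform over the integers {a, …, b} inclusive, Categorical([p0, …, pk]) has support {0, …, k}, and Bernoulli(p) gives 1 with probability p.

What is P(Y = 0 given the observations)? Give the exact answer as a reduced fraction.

Enumerate traces; 32 have nonzero weight after conditioning:
  (U=0, Z=0, Y=1, W=0, V=1, X=0) weight 8/1155
  (U=0, Z=0, Y=1, W=0, V=1, X=1) weight 4/1155
  (U=0, Z=0, Y=1, W=1, V=1, X=0) weight 4/385
  (U=0, Z=0, Y=1, W=1, V=1, X=1) weight 2/385
  (U=0, Z=1, Y=1, W=0, V=0, X=0) weight 16/3465
  (U=0, Z=1, Y=1, W=0, V=0, X=1) weight 8/3465
  (U=0, Z=1, Y=1, W=0, V=2, X=0) weight 4/1155
  (U=0, Z=1, Y=1, W=0, V=2, X=1) weight 2/1155
  (U=1, Z=0, Y=0, W=0, V=1, X=0) weight 128/17325
  … 23 more
Group by Y:
  weight(Y=0) = 92/1155
  weight(Y=1) = 19/231
Total weight = 92/1155 + 19/231 = 17/105
P(Y=0 | obs) = 92/1155 / 17/105 = 92/187
P(Y=1 | obs) = 19/231 / 17/105 = 95/187

P(Y = 0 | obs) = 92/187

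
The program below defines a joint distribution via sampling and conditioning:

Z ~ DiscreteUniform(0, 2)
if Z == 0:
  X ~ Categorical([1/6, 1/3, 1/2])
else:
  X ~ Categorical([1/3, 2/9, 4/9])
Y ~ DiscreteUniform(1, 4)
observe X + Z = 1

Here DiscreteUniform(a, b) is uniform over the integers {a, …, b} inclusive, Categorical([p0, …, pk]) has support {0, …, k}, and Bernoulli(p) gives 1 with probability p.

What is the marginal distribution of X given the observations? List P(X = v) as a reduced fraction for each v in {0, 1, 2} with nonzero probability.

P(X=0) = 1/2, P(X=1) = 1/2

Enumerate traces; 8 have nonzero weight after conditioning:
  (Z=0, X=1, Y=1) weight 1/36
  (Z=0, X=1, Y=2) weight 1/36
  (Z=0, X=1, Y=3) weight 1/36
  (Z=0, X=1, Y=4) weight 1/36
  (Z=1, X=0, Y=1) weight 1/36
  (Z=1, X=0, Y=2) weight 1/36
  (Z=1, X=0, Y=3) weight 1/36
  (Z=1, X=0, Y=4) weight 1/36
Group by X:
  weight(X=0) = 1/9
  weight(X=1) = 1/9
Total weight = 1/9 + 1/9 = 2/9
P(X=0 | obs) = 1/9 / 2/9 = 1/2
P(X=1 | obs) = 1/9 / 2/9 = 1/2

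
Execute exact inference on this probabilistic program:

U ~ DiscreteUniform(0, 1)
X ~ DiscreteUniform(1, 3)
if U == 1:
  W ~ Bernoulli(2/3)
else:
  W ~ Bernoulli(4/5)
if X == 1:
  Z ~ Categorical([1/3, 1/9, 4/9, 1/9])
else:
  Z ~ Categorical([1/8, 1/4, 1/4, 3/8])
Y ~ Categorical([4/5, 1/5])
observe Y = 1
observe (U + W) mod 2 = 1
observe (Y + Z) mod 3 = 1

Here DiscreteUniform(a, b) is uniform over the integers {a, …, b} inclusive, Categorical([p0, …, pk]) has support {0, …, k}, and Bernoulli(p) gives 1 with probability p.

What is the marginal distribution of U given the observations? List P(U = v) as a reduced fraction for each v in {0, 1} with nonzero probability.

P(U=0) = 12/17, P(U=1) = 5/17

Enumerate traces; 12 have nonzero weight after conditioning:
  (U=0, X=1, W=1, Z=0, Y=1) weight 2/225
  (U=0, X=1, W=1, Z=3, Y=1) weight 2/675
  (U=0, X=2, W=1, Z=0, Y=1) weight 1/300
  (U=0, X=2, W=1, Z=3, Y=1) weight 1/100
  (U=0, X=3, W=1, Z=0, Y=1) weight 1/300
  (U=0, X=3, W=1, Z=3, Y=1) weight 1/100
  (U=1, X=1, W=0, Z=0, Y=1) weight 1/270
  (U=1, X=1, W=0, Z=3, Y=1) weight 1/810
  … 4 more
Group by U:
  weight(U=0) = 26/675
  weight(U=1) = 13/810
Total weight = 26/675 + 13/810 = 221/4050
P(U=0 | obs) = 26/675 / 221/4050 = 12/17
P(U=1 | obs) = 13/810 / 221/4050 = 5/17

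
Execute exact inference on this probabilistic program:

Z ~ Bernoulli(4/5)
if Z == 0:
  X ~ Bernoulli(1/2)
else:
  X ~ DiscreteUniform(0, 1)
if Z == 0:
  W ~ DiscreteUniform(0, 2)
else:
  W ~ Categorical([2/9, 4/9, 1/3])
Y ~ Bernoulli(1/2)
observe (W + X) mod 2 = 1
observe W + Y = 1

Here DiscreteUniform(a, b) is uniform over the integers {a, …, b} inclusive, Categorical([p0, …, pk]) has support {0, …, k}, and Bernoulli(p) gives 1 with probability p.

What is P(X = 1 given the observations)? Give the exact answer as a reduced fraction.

Enumerate traces; 4 have nonzero weight after conditioning:
  (Z=0, X=0, W=1, Y=0) weight 1/60
  (Z=0, X=1, W=0, Y=1) weight 1/60
  (Z=1, X=0, W=1, Y=0) weight 4/45
  (Z=1, X=1, W=0, Y=1) weight 2/45
Group by X:
  weight(X=0) = 19/180
  weight(X=1) = 11/180
Total weight = 19/180 + 11/180 = 1/6
P(X=0 | obs) = 19/180 / 1/6 = 19/30
P(X=1 | obs) = 11/180 / 1/6 = 11/30

P(X = 1 | obs) = 11/30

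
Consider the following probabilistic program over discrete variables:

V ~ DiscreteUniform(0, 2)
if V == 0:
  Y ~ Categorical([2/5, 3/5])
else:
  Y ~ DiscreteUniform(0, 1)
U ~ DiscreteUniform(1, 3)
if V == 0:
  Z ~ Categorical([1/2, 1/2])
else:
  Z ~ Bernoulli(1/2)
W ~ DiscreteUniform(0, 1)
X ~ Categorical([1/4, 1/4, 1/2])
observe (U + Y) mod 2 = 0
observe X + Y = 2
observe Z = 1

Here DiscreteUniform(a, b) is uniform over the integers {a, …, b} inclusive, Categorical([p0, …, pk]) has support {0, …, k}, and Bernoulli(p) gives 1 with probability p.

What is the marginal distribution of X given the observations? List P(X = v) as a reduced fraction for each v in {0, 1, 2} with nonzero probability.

P(X=1) = 8/15, P(X=2) = 7/15

Enumerate traces; 18 have nonzero weight after conditioning:
  (V=0, Y=0, U=2, Z=1, W=0, X=2) weight 1/180
  (V=0, Y=0, U=2, Z=1, W=1, X=2) weight 1/180
  (V=0, Y=1, U=1, Z=1, W=0, X=1) weight 1/240
  (V=0, Y=1, U=1, Z=1, W=1, X=1) weight 1/240
  (V=0, Y=1, U=3, Z=1, W=0, X=1) weight 1/240
  (V=0, Y=1, U=3, Z=1, W=1, X=1) weight 1/240
  (V=1, Y=0, U=2, Z=1, W=0, X=2) weight 1/144
  (V=1, Y=0, U=2, Z=1, W=1, X=2) weight 1/144
  … 10 more
Group by X:
  weight(X=1) = 2/45
  weight(X=2) = 7/180
Total weight = 2/45 + 7/180 = 1/12
P(X=1 | obs) = 2/45 / 1/12 = 8/15
P(X=2 | obs) = 7/180 / 1/12 = 7/15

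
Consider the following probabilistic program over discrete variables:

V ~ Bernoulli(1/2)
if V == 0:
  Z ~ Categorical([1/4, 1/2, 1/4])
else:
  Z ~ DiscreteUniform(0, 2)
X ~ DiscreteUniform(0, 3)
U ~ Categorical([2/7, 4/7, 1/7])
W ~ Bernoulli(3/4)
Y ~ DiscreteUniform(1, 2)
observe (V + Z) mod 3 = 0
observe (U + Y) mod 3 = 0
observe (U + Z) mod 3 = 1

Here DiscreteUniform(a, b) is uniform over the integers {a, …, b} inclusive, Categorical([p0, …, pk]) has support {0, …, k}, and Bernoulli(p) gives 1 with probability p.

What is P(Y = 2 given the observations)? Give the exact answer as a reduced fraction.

Enumerate traces; 16 have nonzero weight after conditioning:
  (V=0, Z=0, X=0, U=1, W=0, Y=2) weight 1/448
  (V=0, Z=0, X=0, U=1, W=1, Y=2) weight 3/448
  (V=0, Z=0, X=1, U=1, W=0, Y=2) weight 1/448
  (V=0, Z=0, X=1, U=1, W=1, Y=2) weight 3/448
  (V=0, Z=0, X=2, U=1, W=0, Y=2) weight 1/448
  (V=0, Z=0, X=2, U=1, W=1, Y=2) weight 3/448
  (V=0, Z=0, X=3, U=1, W=0, Y=2) weight 1/448
  (V=0, Z=0, X=3, U=1, W=1, Y=2) weight 3/448
  (V=1, Z=2, X=0, U=2, W=0, Y=1) weight 1/1344
  … 7 more
Group by Y:
  weight(Y=1) = 1/84
  weight(Y=2) = 1/28
Total weight = 1/84 + 1/28 = 1/21
P(Y=1 | obs) = 1/84 / 1/21 = 1/4
P(Y=2 | obs) = 1/28 / 1/21 = 3/4

P(Y = 2 | obs) = 3/4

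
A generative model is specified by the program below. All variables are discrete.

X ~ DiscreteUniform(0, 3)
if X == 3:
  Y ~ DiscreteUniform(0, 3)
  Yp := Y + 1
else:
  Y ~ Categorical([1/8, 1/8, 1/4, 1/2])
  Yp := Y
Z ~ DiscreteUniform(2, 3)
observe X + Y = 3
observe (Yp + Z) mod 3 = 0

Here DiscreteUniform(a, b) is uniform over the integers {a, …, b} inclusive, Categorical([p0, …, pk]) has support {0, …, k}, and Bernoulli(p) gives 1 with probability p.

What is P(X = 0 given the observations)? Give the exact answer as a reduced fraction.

Enumerate traces; 3 have nonzero weight after conditioning:
  (X=0, Y=3, Z=3) weight 1/16
  (X=2, Y=1, Z=2) weight 1/64
  (X=3, Y=0, Z=2) weight 1/32
Group by X:
  weight(X=0) = 1/16
  weight(X=2) = 1/64
  weight(X=3) = 1/32
Total weight = 1/16 + 1/64 + 1/32 = 7/64
P(X=0 | obs) = 1/16 / 7/64 = 4/7
P(X=2 | obs) = 1/64 / 7/64 = 1/7
P(X=3 | obs) = 1/32 / 7/64 = 2/7

P(X = 0 | obs) = 4/7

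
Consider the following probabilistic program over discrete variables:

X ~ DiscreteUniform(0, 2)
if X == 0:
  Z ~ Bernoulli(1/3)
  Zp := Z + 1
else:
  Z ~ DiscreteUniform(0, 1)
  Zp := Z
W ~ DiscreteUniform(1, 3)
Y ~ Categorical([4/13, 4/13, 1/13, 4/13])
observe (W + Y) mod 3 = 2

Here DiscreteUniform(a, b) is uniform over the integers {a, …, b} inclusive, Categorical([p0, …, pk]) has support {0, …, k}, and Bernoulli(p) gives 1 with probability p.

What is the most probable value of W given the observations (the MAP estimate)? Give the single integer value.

Enumerate traces; 24 have nonzero weight after conditioning:
  (X=0, Z=0, W=1, Y=1) weight 8/351
  (X=0, Z=0, W=2, Y=0) weight 8/351
  (X=0, Z=0, W=2, Y=3) weight 8/351
  (X=0, Z=0, W=3, Y=2) weight 2/351
  (X=0, Z=1, W=1, Y=1) weight 4/351
  (X=0, Z=1, W=2, Y=0) weight 4/351
  (X=0, Z=1, W=2, Y=3) weight 4/351
  (X=0, Z=1, W=3, Y=2) weight 1/351
  … 16 more
Group by W:
  weight(W=1) = 4/39
  weight(W=2) = 8/39
  weight(W=3) = 1/39
Total weight = 4/39 + 8/39 + 1/39 = 1/3
P(W=1 | obs) = 4/39 / 1/3 = 4/13
P(W=2 | obs) = 8/39 / 1/3 = 8/13
P(W=3 | obs) = 1/39 / 1/3 = 1/13
argmax = 2

argmax_v P(W = v | obs) = 2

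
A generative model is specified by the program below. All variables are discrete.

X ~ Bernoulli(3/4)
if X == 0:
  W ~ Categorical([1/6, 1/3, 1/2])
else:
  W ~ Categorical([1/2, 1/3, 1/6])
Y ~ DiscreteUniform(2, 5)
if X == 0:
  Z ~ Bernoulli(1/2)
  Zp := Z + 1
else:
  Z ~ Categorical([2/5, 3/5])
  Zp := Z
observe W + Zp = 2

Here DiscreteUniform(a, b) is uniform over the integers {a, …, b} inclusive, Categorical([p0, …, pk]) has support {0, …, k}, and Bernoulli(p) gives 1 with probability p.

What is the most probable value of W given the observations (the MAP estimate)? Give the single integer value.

Enumerate traces; 16 have nonzero weight after conditioning:
  (X=0, W=0, Y=2, Z=1) weight 1/192
  (X=0, W=0, Y=3, Z=1) weight 1/192
  (X=0, W=0, Y=4, Z=1) weight 1/192
  (X=0, W=0, Y=5, Z=1) weight 1/192
  (X=0, W=1, Y=2, Z=0) weight 1/96
  (X=0, W=1, Y=3, Z=0) weight 1/96
  (X=0, W=1, Y=4, Z=0) weight 1/96
  (X=0, W=1, Y=5, Z=0) weight 1/96
  (X=1, W=2, Y=2, Z=0) weight 1/80
  … 7 more
Group by W:
  weight(W=0) = 1/48
  weight(W=1) = 23/120
  weight(W=2) = 1/20
Total weight = 1/48 + 23/120 + 1/20 = 21/80
P(W=0 | obs) = 1/48 / 21/80 = 5/63
P(W=1 | obs) = 23/120 / 21/80 = 46/63
P(W=2 | obs) = 1/20 / 21/80 = 4/21
argmax = 1

argmax_v P(W = v | obs) = 1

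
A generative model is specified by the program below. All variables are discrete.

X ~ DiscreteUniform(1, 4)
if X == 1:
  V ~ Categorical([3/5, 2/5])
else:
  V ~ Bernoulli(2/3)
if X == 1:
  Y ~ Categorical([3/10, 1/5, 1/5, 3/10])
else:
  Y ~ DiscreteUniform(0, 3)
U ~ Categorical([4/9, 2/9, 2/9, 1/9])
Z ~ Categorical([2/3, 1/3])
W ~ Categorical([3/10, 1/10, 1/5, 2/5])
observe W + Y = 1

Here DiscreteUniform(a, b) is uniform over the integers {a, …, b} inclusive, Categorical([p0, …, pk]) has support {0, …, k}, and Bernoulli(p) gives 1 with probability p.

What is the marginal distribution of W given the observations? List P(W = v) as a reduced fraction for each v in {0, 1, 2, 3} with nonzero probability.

Enumerate traces; 128 have nonzero weight after conditioning:
  (X=1, V=0, Y=0, U=0, Z=0, W=1) weight 1/750
  (X=1, V=0, Y=0, U=0, Z=1, W=1) weight 1/1500
  (X=1, V=0, Y=0, U=1, Z=0, W=1) weight 1/1500
  (X=1, V=0, Y=0, U=1, Z=1, W=1) weight 1/3000
  (X=1, V=0, Y=0, U=2, Z=0, W=1) weight 1/1500
  (X=1, V=0, Y=0, U=2, Z=1, W=1) weight 1/3000
  (X=1, V=0, Y=0, U=3, Z=0, W=1) weight 1/3000
  (X=1, V=0, Y=0, U=3, Z=1, W=1) weight 1/6000
  (X=1, V=0, Y=1, U=0, Z=0, W=0) weight 1/375
  … 119 more
Group by W:
  weight(W=0) = 57/800
  weight(W=1) = 21/800
Total weight = 57/800 + 21/800 = 39/400
P(W=0 | obs) = 57/800 / 39/400 = 19/26
P(W=1 | obs) = 21/800 / 39/400 = 7/26

P(W=0) = 19/26, P(W=1) = 7/26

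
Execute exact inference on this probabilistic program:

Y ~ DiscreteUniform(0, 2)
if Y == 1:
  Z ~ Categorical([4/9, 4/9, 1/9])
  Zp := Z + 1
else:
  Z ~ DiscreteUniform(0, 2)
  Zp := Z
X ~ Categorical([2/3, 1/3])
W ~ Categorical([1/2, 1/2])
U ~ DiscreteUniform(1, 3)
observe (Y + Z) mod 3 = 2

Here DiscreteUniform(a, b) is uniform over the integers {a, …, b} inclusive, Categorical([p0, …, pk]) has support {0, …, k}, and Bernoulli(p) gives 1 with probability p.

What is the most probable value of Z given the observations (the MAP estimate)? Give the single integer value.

argmax_v P(Z = v | obs) = 1

Enumerate traces; 36 have nonzero weight after conditioning:
  (Y=0, Z=2, X=0, W=0, U=1) weight 1/81
  (Y=0, Z=2, X=0, W=0, U=2) weight 1/81
  (Y=0, Z=2, X=0, W=0, U=3) weight 1/81
  (Y=0, Z=2, X=0, W=1, U=1) weight 1/81
  (Y=0, Z=2, X=0, W=1, U=2) weight 1/81
  (Y=0, Z=2, X=0, W=1, U=3) weight 1/81
  (Y=0, Z=2, X=1, W=0, U=1) weight 1/162
  (Y=0, Z=2, X=1, W=0, U=2) weight 1/162
  (Y=1, Z=1, X=0, W=0, U=1) weight 4/243
  (Y=2, Z=0, X=0, W=0, U=1) weight 1/81
  … 26 more
Group by Z:
  weight(Z=0) = 1/9
  weight(Z=1) = 4/27
  weight(Z=2) = 1/9
Total weight = 1/9 + 4/27 + 1/9 = 10/27
P(Z=0 | obs) = 1/9 / 10/27 = 3/10
P(Z=1 | obs) = 4/27 / 10/27 = 2/5
P(Z=2 | obs) = 1/9 / 10/27 = 3/10
argmax = 1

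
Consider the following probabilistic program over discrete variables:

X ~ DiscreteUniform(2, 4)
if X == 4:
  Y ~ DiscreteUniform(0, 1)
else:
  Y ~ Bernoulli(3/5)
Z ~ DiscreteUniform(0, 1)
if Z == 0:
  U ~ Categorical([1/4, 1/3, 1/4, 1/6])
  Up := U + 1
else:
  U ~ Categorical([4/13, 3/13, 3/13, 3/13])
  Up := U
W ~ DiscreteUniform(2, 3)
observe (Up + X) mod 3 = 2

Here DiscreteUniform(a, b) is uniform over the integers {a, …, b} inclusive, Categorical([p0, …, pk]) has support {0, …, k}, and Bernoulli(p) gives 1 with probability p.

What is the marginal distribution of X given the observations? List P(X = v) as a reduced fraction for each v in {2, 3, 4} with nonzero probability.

Enumerate traces; 32 have nonzero weight after conditioning:
  (X=2, Y=0, Z=0, U=2, W=2) weight 1/120
  (X=2, Y=0, Z=0, U=2, W=3) weight 1/120
  (X=2, Y=0, Z=1, U=0, W=2) weight 2/195
  (X=2, Y=0, Z=1, U=0, W=3) weight 2/195
  (X=2, Y=0, Z=1, U=3, W=2) weight 1/130
  (X=2, Y=0, Z=1, U=3, W=3) weight 1/130
  (X=2, Y=1, Z=0, U=2, W=2) weight 1/80
  (X=2, Y=1, Z=0, U=2, W=3) weight 1/80
  (X=3, Y=0, Z=0, U=1, W=2) weight 1/90
  (X=4, Y=0, Z=0, U=0, W=2) weight 1/96
  … 22 more
Group by X:
  weight(X=2) = 41/312
  weight(X=3) = 11/117
  weight(X=4) = 101/936
Total weight = 41/312 + 11/117 + 101/936 = 1/3
P(X=2 | obs) = 41/312 / 1/3 = 41/104
P(X=3 | obs) = 11/117 / 1/3 = 11/39
P(X=4 | obs) = 101/936 / 1/3 = 101/312

P(X=2) = 41/104, P(X=3) = 11/39, P(X=4) = 101/312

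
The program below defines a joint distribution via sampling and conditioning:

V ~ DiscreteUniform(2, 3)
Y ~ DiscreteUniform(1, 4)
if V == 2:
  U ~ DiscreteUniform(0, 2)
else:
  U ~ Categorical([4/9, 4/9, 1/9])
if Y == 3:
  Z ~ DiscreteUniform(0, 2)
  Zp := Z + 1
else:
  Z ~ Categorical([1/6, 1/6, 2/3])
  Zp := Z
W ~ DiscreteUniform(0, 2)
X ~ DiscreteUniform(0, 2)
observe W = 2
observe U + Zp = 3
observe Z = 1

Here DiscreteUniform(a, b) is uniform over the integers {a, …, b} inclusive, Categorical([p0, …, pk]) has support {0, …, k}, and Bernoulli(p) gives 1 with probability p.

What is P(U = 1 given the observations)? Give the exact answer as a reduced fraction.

P(U = 1 | obs) = 7/13

Enumerate traces; 24 have nonzero weight after conditioning:
  (V=2, Y=1, U=2, Z=1, W=2, X=0) weight 1/1296
  (V=2, Y=1, U=2, Z=1, W=2, X=1) weight 1/1296
  (V=2, Y=1, U=2, Z=1, W=2, X=2) weight 1/1296
  (V=2, Y=2, U=2, Z=1, W=2, X=0) weight 1/1296
  (V=2, Y=2, U=2, Z=1, W=2, X=1) weight 1/1296
  (V=2, Y=2, U=2, Z=1, W=2, X=2) weight 1/1296
  (V=2, Y=3, U=1, Z=1, W=2, X=0) weight 1/648
  (V=2, Y=3, U=1, Z=1, W=2, X=1) weight 1/648
  … 16 more
Group by U:
  weight(U=1) = 7/648
  weight(U=2) = 1/108
Total weight = 7/648 + 1/108 = 13/648
P(U=1 | obs) = 7/648 / 13/648 = 7/13
P(U=2 | obs) = 1/108 / 13/648 = 6/13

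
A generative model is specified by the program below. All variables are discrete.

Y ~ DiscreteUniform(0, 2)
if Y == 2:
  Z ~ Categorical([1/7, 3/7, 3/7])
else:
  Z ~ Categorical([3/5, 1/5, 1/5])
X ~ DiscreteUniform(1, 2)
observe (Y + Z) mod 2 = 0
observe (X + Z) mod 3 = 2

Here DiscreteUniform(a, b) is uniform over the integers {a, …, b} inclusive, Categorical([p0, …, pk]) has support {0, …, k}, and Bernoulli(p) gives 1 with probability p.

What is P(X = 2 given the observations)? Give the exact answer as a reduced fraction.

P(X = 2 | obs) = 26/33

Enumerate traces; 3 have nonzero weight after conditioning:
  (Y=0, Z=0, X=2) weight 1/10
  (Y=1, Z=1, X=1) weight 1/30
  (Y=2, Z=0, X=2) weight 1/42
Group by X:
  weight(X=1) = 1/30
  weight(X=2) = 13/105
Total weight = 1/30 + 13/105 = 11/70
P(X=1 | obs) = 1/30 / 11/70 = 7/33
P(X=2 | obs) = 13/105 / 11/70 = 26/33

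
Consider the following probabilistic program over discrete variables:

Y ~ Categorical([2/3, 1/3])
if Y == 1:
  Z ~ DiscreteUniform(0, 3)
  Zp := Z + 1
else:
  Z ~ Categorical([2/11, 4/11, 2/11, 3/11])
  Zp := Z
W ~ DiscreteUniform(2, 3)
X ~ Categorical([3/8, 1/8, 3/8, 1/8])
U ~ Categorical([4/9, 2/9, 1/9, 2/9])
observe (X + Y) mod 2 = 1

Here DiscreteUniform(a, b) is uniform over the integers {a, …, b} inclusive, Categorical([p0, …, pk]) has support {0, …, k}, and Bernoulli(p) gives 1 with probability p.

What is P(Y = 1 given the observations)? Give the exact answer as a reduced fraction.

Enumerate traces; 128 have nonzero weight after conditioning:
  (Y=0, Z=0, W=2, X=1, U=0) weight 1/297
  (Y=0, Z=0, W=2, X=1, U=1) weight 1/594
  (Y=0, Z=0, W=2, X=1, U=2) weight 1/1188
  (Y=0, Z=0, W=2, X=1, U=3) weight 1/594
  (Y=0, Z=0, W=2, X=3, U=0) weight 1/297
  (Y=0, Z=0, W=2, X=3, U=1) weight 1/594
  (Y=0, Z=0, W=2, X=3, U=2) weight 1/1188
  (Y=0, Z=0, W=2, X=3, U=3) weight 1/594
  (Y=1, Z=0, W=2, X=0, U=0) weight 1/144
  … 119 more
Group by Y:
  weight(Y=0) = 1/6
  weight(Y=1) = 1/4
Total weight = 1/6 + 1/4 = 5/12
P(Y=0 | obs) = 1/6 / 5/12 = 2/5
P(Y=1 | obs) = 1/4 / 5/12 = 3/5

P(Y = 1 | obs) = 3/5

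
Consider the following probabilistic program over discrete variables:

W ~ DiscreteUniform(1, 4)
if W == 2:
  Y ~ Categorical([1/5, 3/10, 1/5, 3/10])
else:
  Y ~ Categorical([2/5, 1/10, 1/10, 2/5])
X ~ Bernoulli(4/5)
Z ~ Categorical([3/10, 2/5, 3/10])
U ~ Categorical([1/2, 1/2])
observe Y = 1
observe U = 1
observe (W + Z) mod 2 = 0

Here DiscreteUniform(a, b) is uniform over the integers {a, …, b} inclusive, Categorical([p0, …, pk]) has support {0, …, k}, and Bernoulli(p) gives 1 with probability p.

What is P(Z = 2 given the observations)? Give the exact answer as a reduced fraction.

P(Z = 2 | obs) = 3/8

Enumerate traces; 12 have nonzero weight after conditioning:
  (W=1, Y=1, X=0, Z=1, U=1) weight 1/1000
  (W=1, Y=1, X=1, Z=1, U=1) weight 1/250
  (W=2, Y=1, X=0, Z=0, U=1) weight 9/4000
  (W=2, Y=1, X=0, Z=2, U=1) weight 9/4000
  (W=2, Y=1, X=1, Z=0, U=1) weight 9/1000
  (W=2, Y=1, X=1, Z=2, U=1) weight 9/1000
  (W=3, Y=1, X=0, Z=1, U=1) weight 1/1000
  (W=3, Y=1, X=1, Z=1, U=1) weight 1/250
  … 4 more
Group by Z:
  weight(Z=0) = 3/200
  weight(Z=1) = 1/100
  weight(Z=2) = 3/200
Total weight = 3/200 + 1/100 + 3/200 = 1/25
P(Z=0 | obs) = 3/200 / 1/25 = 3/8
P(Z=1 | obs) = 1/100 / 1/25 = 1/4
P(Z=2 | obs) = 3/200 / 1/25 = 3/8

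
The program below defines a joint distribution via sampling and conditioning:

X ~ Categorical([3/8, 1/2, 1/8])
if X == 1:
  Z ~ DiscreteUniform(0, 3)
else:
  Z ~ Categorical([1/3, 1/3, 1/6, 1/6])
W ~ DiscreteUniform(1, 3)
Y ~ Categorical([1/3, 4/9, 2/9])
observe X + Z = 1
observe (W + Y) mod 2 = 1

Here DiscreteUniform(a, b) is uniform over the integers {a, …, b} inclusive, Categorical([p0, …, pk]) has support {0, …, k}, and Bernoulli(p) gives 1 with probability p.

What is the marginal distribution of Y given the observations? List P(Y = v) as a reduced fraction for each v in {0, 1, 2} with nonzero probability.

Enumerate traces; 10 have nonzero weight after conditioning:
  (X=0, Z=1, W=1, Y=0) weight 1/72
  (X=0, Z=1, W=1, Y=2) weight 1/108
  (X=0, Z=1, W=2, Y=1) weight 1/54
  (X=0, Z=1, W=3, Y=0) weight 1/72
  (X=0, Z=1, W=3, Y=2) weight 1/108
  (X=1, Z=0, W=1, Y=0) weight 1/72
  (X=1, Z=0, W=1, Y=2) weight 1/108
  (X=1, Z=0, W=2, Y=1) weight 1/54
  … 2 more
Group by Y:
  weight(Y=0) = 1/18
  weight(Y=1) = 1/27
  weight(Y=2) = 1/27
Total weight = 1/18 + 1/27 + 1/27 = 7/54
P(Y=0 | obs) = 1/18 / 7/54 = 3/7
P(Y=1 | obs) = 1/27 / 7/54 = 2/7
P(Y=2 | obs) = 1/27 / 7/54 = 2/7

P(Y=0) = 3/7, P(Y=1) = 2/7, P(Y=2) = 2/7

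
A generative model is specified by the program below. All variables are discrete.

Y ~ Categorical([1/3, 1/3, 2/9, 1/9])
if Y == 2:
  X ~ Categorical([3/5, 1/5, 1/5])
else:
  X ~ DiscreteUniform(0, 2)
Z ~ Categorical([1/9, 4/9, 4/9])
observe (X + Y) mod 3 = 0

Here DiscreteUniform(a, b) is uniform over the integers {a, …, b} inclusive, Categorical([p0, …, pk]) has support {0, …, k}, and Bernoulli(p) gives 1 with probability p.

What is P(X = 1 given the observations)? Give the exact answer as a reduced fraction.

Enumerate traces; 12 have nonzero weight after conditioning:
  (Y=0, X=0, Z=0) weight 1/81
  (Y=0, X=0, Z=1) weight 4/81
  (Y=0, X=0, Z=2) weight 4/81
  (Y=1, X=2, Z=0) weight 1/81
  (Y=1, X=2, Z=1) weight 4/81
  (Y=1, X=2, Z=2) weight 4/81
  (Y=2, X=1, Z=0) weight 2/405
  (Y=2, X=1, Z=1) weight 8/405
  … 4 more
Group by X:
  weight(X=0) = 4/27
  weight(X=1) = 2/45
  weight(X=2) = 1/9
Total weight = 4/27 + 2/45 + 1/9 = 41/135
P(X=0 | obs) = 4/27 / 41/135 = 20/41
P(X=1 | obs) = 2/45 / 41/135 = 6/41
P(X=2 | obs) = 1/9 / 41/135 = 15/41

P(X = 1 | obs) = 6/41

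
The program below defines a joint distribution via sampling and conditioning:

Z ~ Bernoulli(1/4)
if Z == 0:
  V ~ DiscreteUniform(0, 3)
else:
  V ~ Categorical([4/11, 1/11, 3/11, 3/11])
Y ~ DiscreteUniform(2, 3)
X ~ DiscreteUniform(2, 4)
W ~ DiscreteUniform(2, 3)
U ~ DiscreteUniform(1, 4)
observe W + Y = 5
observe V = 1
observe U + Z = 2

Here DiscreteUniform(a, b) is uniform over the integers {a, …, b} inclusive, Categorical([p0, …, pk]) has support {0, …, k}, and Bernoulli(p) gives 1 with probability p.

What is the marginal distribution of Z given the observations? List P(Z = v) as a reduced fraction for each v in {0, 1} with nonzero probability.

P(Z=0) = 33/37, P(Z=1) = 4/37

Enumerate traces; 12 have nonzero weight after conditioning:
  (Z=0, V=1, Y=2, X=2, W=3, U=2) weight 1/256
  (Z=0, V=1, Y=2, X=3, W=3, U=2) weight 1/256
  (Z=0, V=1, Y=2, X=4, W=3, U=2) weight 1/256
  (Z=0, V=1, Y=3, X=2, W=2, U=2) weight 1/256
  (Z=0, V=1, Y=3, X=3, W=2, U=2) weight 1/256
  (Z=0, V=1, Y=3, X=4, W=2, U=2) weight 1/256
  (Z=1, V=1, Y=2, X=2, W=3, U=1) weight 1/2112
  (Z=1, V=1, Y=2, X=3, W=3, U=1) weight 1/2112
  … 4 more
Group by Z:
  weight(Z=0) = 3/128
  weight(Z=1) = 1/352
Total weight = 3/128 + 1/352 = 37/1408
P(Z=0 | obs) = 3/128 / 37/1408 = 33/37
P(Z=1 | obs) = 1/352 / 37/1408 = 4/37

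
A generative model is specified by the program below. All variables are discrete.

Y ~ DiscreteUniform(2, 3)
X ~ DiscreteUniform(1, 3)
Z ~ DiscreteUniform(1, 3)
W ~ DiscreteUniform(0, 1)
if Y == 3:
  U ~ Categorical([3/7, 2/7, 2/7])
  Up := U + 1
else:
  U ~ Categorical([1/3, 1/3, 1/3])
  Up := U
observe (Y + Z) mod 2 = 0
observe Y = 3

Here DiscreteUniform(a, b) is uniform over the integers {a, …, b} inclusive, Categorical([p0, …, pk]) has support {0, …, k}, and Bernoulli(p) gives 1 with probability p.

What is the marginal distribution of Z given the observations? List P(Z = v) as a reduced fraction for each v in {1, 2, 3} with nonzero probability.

Enumerate traces; 36 have nonzero weight after conditioning:
  (Y=3, X=1, Z=1, W=0, U=0) weight 1/84
  (Y=3, X=1, Z=1, W=0, U=1) weight 1/126
  (Y=3, X=1, Z=1, W=0, U=2) weight 1/126
  (Y=3, X=1, Z=1, W=1, U=0) weight 1/84
  (Y=3, X=1, Z=1, W=1, U=1) weight 1/126
  (Y=3, X=1, Z=1, W=1, U=2) weight 1/126
  (Y=3, X=1, Z=3, W=0, U=0) weight 1/84
  (Y=3, X=1, Z=3, W=0, U=1) weight 1/126
  … 28 more
Group by Z:
  weight(Z=1) = 1/6
  weight(Z=3) = 1/6
Total weight = 1/6 + 1/6 = 1/3
P(Z=1 | obs) = 1/6 / 1/3 = 1/2
P(Z=3 | obs) = 1/6 / 1/3 = 1/2

P(Z=1) = 1/2, P(Z=3) = 1/2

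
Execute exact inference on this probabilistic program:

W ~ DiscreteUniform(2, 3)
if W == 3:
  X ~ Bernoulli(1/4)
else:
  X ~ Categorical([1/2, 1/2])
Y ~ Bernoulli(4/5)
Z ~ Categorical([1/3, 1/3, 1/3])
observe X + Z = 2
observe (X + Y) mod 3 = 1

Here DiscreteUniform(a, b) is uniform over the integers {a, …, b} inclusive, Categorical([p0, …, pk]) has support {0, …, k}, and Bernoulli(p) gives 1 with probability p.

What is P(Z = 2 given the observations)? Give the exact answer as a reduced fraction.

P(Z = 2 | obs) = 20/23

Enumerate traces; 4 have nonzero weight after conditioning:
  (W=2, X=0, Y=1, Z=2) weight 1/15
  (W=2, X=1, Y=0, Z=1) weight 1/60
  (W=3, X=0, Y=1, Z=2) weight 1/10
  (W=3, X=1, Y=0, Z=1) weight 1/120
Group by Z:
  weight(Z=1) = 1/40
  weight(Z=2) = 1/6
Total weight = 1/40 + 1/6 = 23/120
P(Z=1 | obs) = 1/40 / 23/120 = 3/23
P(Z=2 | obs) = 1/6 / 23/120 = 20/23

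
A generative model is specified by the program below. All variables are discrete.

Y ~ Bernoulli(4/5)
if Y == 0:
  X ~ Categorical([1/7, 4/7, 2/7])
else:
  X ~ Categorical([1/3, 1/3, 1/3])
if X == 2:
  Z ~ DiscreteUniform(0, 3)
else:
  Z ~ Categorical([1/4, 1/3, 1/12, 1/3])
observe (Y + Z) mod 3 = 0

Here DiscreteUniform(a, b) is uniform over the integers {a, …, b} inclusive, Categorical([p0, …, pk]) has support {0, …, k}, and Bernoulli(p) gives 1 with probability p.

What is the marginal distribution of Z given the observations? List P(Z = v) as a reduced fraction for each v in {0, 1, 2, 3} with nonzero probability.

Enumerate traces; 9 have nonzero weight after conditioning:
  (Y=0, X=0, Z=0) weight 1/140
  (Y=0, X=0, Z=3) weight 1/105
  (Y=0, X=1, Z=0) weight 1/35
  (Y=0, X=1, Z=3) weight 4/105
  (Y=0, X=2, Z=0) weight 1/70
  (Y=0, X=2, Z=3) weight 1/70
  (Y=1, X=0, Z=2) weight 1/45
  (Y=1, X=1, Z=2) weight 1/45
  … 1 more
Group by Z:
  weight(Z=0) = 1/20
  weight(Z=2) = 1/9
  weight(Z=3) = 13/210
Total weight = 1/20 + 1/9 + 13/210 = 281/1260
P(Z=0 | obs) = 1/20 / 281/1260 = 63/281
P(Z=2 | obs) = 1/9 / 281/1260 = 140/281
P(Z=3 | obs) = 13/210 / 281/1260 = 78/281

P(Z=0) = 63/281, P(Z=2) = 140/281, P(Z=3) = 78/281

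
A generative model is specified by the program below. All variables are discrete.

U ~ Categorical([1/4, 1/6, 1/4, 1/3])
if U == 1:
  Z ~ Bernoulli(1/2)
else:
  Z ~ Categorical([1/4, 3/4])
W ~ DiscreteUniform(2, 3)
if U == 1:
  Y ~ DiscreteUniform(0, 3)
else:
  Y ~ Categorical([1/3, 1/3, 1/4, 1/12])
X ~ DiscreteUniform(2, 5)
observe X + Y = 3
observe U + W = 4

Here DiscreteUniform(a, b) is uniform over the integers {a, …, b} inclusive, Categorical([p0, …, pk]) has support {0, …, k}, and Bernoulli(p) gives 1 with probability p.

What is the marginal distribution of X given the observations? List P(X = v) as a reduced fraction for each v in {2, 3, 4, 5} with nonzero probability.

Enumerate traces; 8 have nonzero weight after conditioning:
  (U=1, Z=0, W=3, Y=0, X=3) weight 1/384
  (U=1, Z=0, W=3, Y=1, X=2) weight 1/384
  (U=1, Z=1, W=3, Y=0, X=3) weight 1/384
  (U=1, Z=1, W=3, Y=1, X=2) weight 1/384
  (U=2, Z=0, W=2, Y=0, X=3) weight 1/384
  (U=2, Z=0, W=2, Y=1, X=2) weight 1/384
  (U=2, Z=1, W=2, Y=0, X=3) weight 1/128
  (U=2, Z=1, W=2, Y=1, X=2) weight 1/128
Group by X:
  weight(X=2) = 1/64
  weight(X=3) = 1/64
Total weight = 1/64 + 1/64 = 1/32
P(X=2 | obs) = 1/64 / 1/32 = 1/2
P(X=3 | obs) = 1/64 / 1/32 = 1/2

P(X=2) = 1/2, P(X=3) = 1/2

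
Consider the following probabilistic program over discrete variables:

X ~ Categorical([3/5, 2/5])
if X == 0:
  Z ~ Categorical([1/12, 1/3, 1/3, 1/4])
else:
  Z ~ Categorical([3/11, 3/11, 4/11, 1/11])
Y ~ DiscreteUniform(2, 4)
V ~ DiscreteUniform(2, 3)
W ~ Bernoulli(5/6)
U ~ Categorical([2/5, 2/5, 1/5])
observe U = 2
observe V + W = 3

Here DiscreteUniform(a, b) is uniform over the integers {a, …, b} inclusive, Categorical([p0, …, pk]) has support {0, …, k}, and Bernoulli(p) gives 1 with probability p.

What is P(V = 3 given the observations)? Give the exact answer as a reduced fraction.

Enumerate traces; 48 have nonzero weight after conditioning:
  (X=0, Z=0, Y=2, V=2, W=1, U=2) weight 1/720
  (X=0, Z=0, Y=2, V=3, W=0, U=2) weight 1/3600
  (X=0, Z=0, Y=3, V=2, W=1, U=2) weight 1/720
  (X=0, Z=0, Y=3, V=3, W=0, U=2) weight 1/3600
  (X=0, Z=0, Y=4, V=2, W=1, U=2) weight 1/720
  (X=0, Z=0, Y=4, V=3, W=0, U=2) weight 1/3600
  (X=0, Z=1, Y=2, V=2, W=1, U=2) weight 1/180
  (X=0, Z=1, Y=2, V=3, W=0, U=2) weight 1/900
  … 40 more
Group by V:
  weight(V=2) = 1/12
  weight(V=3) = 1/60
Total weight = 1/12 + 1/60 = 1/10
P(V=2 | obs) = 1/12 / 1/10 = 5/6
P(V=3 | obs) = 1/60 / 1/10 = 1/6

P(V = 3 | obs) = 1/6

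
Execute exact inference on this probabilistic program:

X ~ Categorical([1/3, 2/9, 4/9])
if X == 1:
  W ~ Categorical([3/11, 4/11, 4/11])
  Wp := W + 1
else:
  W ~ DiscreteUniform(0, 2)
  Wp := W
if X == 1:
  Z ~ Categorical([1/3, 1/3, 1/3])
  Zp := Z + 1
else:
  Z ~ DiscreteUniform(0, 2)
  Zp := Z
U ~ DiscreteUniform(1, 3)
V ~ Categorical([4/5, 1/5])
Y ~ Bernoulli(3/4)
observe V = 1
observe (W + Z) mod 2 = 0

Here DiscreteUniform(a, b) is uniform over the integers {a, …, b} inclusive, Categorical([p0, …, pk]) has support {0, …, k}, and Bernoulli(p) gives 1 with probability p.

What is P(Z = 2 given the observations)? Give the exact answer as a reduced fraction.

P(Z = 2 | obs) = 196/493

Enumerate traces; 90 have nonzero weight after conditioning:
  (X=0, W=0, Z=0, U=1, V=1, Y=0) weight 1/1620
  (X=0, W=0, Z=0, U=1, V=1, Y=1) weight 1/540
  (X=0, W=0, Z=0, U=2, V=1, Y=0) weight 1/1620
  (X=0, W=0, Z=0, U=2, V=1, Y=1) weight 1/540
  (X=0, W=0, Z=0, U=3, V=1, Y=0) weight 1/1620
  (X=0, W=0, Z=0, U=3, V=1, Y=1) weight 1/540
  (X=0, W=0, Z=2, U=1, V=1, Y=0) weight 1/1620
  (X=0, W=0, Z=2, U=1, V=1, Y=1) weight 1/540
  (X=0, W=1, Z=1, U=1, V=1, Y=0) weight 1/1620
  … 81 more
Group by Z:
  weight(Z=0) = 196/4455
  weight(Z=1) = 101/4455
  weight(Z=2) = 196/4455
Total weight = 196/4455 + 101/4455 + 196/4455 = 493/4455
P(Z=0 | obs) = 196/4455 / 493/4455 = 196/493
P(Z=1 | obs) = 101/4455 / 493/4455 = 101/493
P(Z=2 | obs) = 196/4455 / 493/4455 = 196/493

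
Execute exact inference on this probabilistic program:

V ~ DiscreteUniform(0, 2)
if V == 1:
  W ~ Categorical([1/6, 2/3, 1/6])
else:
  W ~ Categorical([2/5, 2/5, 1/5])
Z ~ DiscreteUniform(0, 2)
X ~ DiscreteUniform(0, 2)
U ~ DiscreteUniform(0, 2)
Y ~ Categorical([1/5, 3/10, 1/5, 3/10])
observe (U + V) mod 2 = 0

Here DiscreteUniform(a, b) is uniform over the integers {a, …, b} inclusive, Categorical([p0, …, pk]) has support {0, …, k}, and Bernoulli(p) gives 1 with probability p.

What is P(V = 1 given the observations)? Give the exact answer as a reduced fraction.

P(V = 1 | obs) = 1/5

Enumerate traces; 540 have nonzero weight after conditioning:
  (V=0, W=0, Z=0, X=0, U=0, Y=0) weight 2/2025
  (V=0, W=0, Z=0, X=0, U=0, Y=1) weight 1/675
  (V=0, W=0, Z=0, X=0, U=0, Y=2) weight 2/2025
  (V=0, W=0, Z=0, X=0, U=0, Y=3) weight 1/675
  (V=0, W=0, Z=0, X=0, U=2, Y=0) weight 2/2025
  (V=0, W=0, Z=0, X=0, U=2, Y=1) weight 1/675
  (V=0, W=0, Z=0, X=0, U=2, Y=2) weight 2/2025
  (V=0, W=0, Z=0, X=0, U=2, Y=3) weight 1/675
  (V=1, W=0, Z=0, X=0, U=1, Y=0) weight 1/2430
  (V=2, W=0, Z=0, X=0, U=0, Y=0) weight 2/2025
  … 530 more
Group by V:
  weight(V=0) = 2/9
  weight(V=1) = 1/9
  weight(V=2) = 2/9
Total weight = 2/9 + 1/9 + 2/9 = 5/9
P(V=0 | obs) = 2/9 / 5/9 = 2/5
P(V=1 | obs) = 1/9 / 5/9 = 1/5
P(V=2 | obs) = 2/9 / 5/9 = 2/5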